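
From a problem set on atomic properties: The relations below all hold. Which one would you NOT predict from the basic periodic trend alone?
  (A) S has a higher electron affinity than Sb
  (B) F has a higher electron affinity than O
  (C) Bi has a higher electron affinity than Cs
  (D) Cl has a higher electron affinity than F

(D)

The general trend: electron affinity increases across a period and decreases down a group.
(A) S (period 3, group 16) vs Sb (period 5, group 15): the stated order agrees with the simple trend.
(B) F (period 2, group 17) vs O (period 2, group 16): the stated order agrees with the simple trend.
(C) Bi (period 6, group 15) vs Cs (period 6, group 1): the stated order agrees with the simple trend.
(D) Cl (period 3, group 17) vs F (period 2, group 17): the stated order contradicts the simple trend.
The exception is (D): F's small 2p subshell makes the incoming electron feel strong e⁻–e⁻ repulsion, so Cl actually releases more energy on gaining an electron.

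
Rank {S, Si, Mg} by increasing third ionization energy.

Si < S < Mg

After 2 electrons have been removed, what remains? S²⁺ still has 4 valence electrons; Si²⁺ still has 2 valence electrons; Mg²⁺ is the bare [Ne] core.
Breaking into a closed-shell core is much more expensive than removing a leftover valence electron — Mg has the largest IE_3 here.
Valence configurations: S²⁺ [Ne]3s²3p², Si²⁺ [Ne]3s².
Tabulated IE_3 (kJ/mol): S 3357, Si 3232, Mg 7733.
Putting it together, IE_3: Si < S < Mg.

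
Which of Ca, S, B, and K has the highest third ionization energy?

After 2 electrons have been removed, what remains? Ca²⁺ is the bare [Ar] core; S²⁺ still has 4 valence electrons; B²⁺ still has 1 valence electron; K²⁺ is already 1 electron into the core.
Breaking into a closed-shell core is much more expensive than removing a leftover valence electron — K and Ca have the largest IE_3 here.
Valence configurations: S²⁺ [Ne]3s²3p², B²⁺ [He]2s¹.
Approximate IE_3 values (kJ/mol): Ca 4912, S 3357, B 3660, K 4420.
Hence IE_3: S < B < K < Ca.

Ca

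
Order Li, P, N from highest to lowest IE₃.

Li > N > P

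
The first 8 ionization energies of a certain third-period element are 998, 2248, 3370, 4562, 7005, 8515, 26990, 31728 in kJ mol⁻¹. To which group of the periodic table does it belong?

Look for the largest jump between consecutive ionization energies: IE7/IE6 ≈ 3.2, far larger than any earlier ratio.
That jump marks the point where a core electron is being removed. So the atom has 6 valence electrons.
A main-group element with 6 valence electrons is in group 16.

Group 16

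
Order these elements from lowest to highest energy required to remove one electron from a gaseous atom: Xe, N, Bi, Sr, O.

Sr < Bi < Xe < O < N

First ionization energy rises across a period (greater Z_eff holds electrons more tightly) and falls down a group (valence electrons are farther from the nucleus).
These span different periods and groups, so the two trends combine.
Bi > Sr: period and group pull opposite ways; the across-period shift dominates (703 vs 550 kJ/mol).
Xe > Bi: both effects reinforce here, so Xe is clearly the higher of the two.
O > Xe: period and group pull opposite ways; the down-group shift dominates (1314 vs 1170 kJ/mol).
N > O: this pair runs against the simple trend — see the exception note.
Note the exception: N has a higher first ionization energy than O, contrary to the simple trend — pairing an electron in O's 2p⁴ costs repulsion energy, so O ionizes more easily than half-filled N (2p³).
Approximate values (kJ/mol): N 1402, O 1314, Sr 550, Xe 1170, Bi 703.
So from lowest to highest: Sr < Bi < Xe < O < N.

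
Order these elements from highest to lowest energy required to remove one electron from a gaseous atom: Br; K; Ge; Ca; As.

Br > As > Ge > Ca > K

Across a period the outer electron is held more tightly (higher IE₁); down a group it sits in a higher shell, more shielded, and comes off more easily.
All lie in period 4, so first ionization energy increases left to right.
So from highest to lowest: Br > As > Ge > Ca > K.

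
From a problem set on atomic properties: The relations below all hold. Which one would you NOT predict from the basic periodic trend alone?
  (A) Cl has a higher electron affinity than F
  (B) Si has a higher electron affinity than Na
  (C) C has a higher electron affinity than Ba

The general trend: electron affinity increases across a period and decreases down a group.
(A) Cl (period 3, group 17) vs F (period 2, group 17): the stated order contradicts the simple trend.
(B) Si (period 3, group 14) vs Na (period 3, group 1): the stated order agrees with the simple trend.
(C) C (period 2, group 14) vs Ba (period 6, group 2): the stated order agrees with the simple trend.
The exception is (A): F's small 2p subshell makes the incoming electron feel strong e⁻–e⁻ repulsion, so Cl actually releases more energy on gaining an electron.

(A)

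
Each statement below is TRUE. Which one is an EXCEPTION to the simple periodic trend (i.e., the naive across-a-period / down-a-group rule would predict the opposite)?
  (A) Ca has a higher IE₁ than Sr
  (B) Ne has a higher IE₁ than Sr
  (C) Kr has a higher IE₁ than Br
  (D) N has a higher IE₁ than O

(D)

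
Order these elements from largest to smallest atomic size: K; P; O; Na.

K > Na > P > O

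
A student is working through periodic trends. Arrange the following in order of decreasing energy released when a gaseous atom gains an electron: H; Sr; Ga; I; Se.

I > Se > H > Ga > Sr

H is in period 1, group 1; Ga is in period 4, group 13; Se is in period 4, group 16; Sr is in period 5, group 2; I is in period 5, group 17.
Electron affinity generally becomes more exothermic across a period toward the halogens and less exothermic down a group.
Here both period and group differ, so the two effects have to be weighed against each other.
Ga > Sr: both effects reinforce here, so Ga is clearly the higher of the two.
H > Ga: period and group pull opposite ways; the down-group shift dominates (73 vs 29 kJ/mol).
Se > H: period and group pull opposite ways; the across-period shift dominates (195 vs 73 kJ/mol).
I > Se: the two effects oppose for this pair; the across-period effect wins (295 vs 195 kJ/mol).
Approximate values (kJ/mol): H 73, Ga 29, Se 195, Sr 5, I 295.
So from highest to lowest: I > Se > H > Ga > Sr.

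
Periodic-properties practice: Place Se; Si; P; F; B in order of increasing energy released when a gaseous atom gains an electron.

B, P, Si, Se, F

B is in period 2, group 13; F is in period 2, group 17; Si is in period 3, group 14; P is in period 3, group 15; Se is in period 4, group 16.
Adding an electron releases more energy for atoms nearer the top right (short of the noble gases).
Neither a single period nor a single group — weigh both effects.
P > B: period and group pull opposite ways; the across-period shift dominates (72 vs 27 kJ/mol).
Si > P: this pair runs against the simple trend — see the exception note.
Se > Si: period and group pull opposite ways; the across-period shift dominates (195 vs 134 kJ/mol).
F > Se: relative to Se, both the across-period and down-group shifts push F's electron affinity up.
Note the exception: Si has a higher electron affinity than P, contrary to the simple trend — adding an electron to P's half-filled 3p³ is unfavourable, so Si (3p²) has the more exothermic EA.
For reference (kJ/mol): B 27, F 328, Si 134, P 72, Se 195.
So from lowest to highest: B < P < Si < Se < F.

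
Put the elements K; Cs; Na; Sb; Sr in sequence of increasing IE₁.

Cs < K < Na < Sr < Sb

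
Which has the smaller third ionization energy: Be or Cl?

After 2 electrons have been removed, what remains? Be²⁺ is the bare [He] core; Cl²⁺ still has 5 valence electrons.
Core electrons are held far more tightly than valence electrons, so Be tops the IE_3 order.
Tabulated IE_3 (kJ/mol): Be 14849, Cl 3822.
So the third ionization energies run Cl < Be.

Cl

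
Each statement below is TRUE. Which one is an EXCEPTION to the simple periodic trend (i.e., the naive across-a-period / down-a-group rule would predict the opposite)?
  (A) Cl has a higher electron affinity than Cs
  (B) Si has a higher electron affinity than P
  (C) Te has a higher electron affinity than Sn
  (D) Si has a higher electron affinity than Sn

(B)

The general trend: electron affinity increases across a period and decreases down a group.
(A) Cl (period 3, group 17) vs Cs (period 6, group 1): the stated order agrees with the simple trend.
(B) Si (period 3, group 14) vs P (period 3, group 15): the stated order contradicts the simple trend.
(C) Te (period 5, group 16) vs Sn (period 5, group 14): the stated order agrees with the simple trend.
(D) Si (period 3, group 14) vs Sn (period 5, group 14): the stated order agrees with the simple trend.
The exception is (B): adding an electron to P's half-filled 3p³ is unfavourable, so Si (3p²) has the more exothermic EA.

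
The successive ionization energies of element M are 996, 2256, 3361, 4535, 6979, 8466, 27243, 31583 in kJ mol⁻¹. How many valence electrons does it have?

6

Look for the largest jump between consecutive ionization energies: IE7/IE6 ≈ 3.2, far larger than any earlier ratio.
That jump marks the point where a core electron is being removed. So the atom has 6 valence electrons.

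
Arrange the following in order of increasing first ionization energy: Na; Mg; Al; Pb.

Na is in period 3, group 1; Mg is in period 3, group 2; Al is in period 3, group 13; Pb is in period 6, group 14.
IE₁ increases left→right with effective nuclear charge and decreases top→bottom as the valence shell moves farther out.
These span different periods and groups, so the two trends combine.
Al > Na: Al lies to the right of Na in period 3, so the across-period effect alone puts Al higher.
Pb > Al: period and group pull opposite ways; the across-period shift dominates (716 vs 578 kJ/mol).
Mg > Pb: period and group pull opposite ways; the down-group shift dominates (738 vs 716 kJ/mol).
Note the exception: Mg has a higher first ionization energy than Al, contrary to the simple trend — Al's single 3p electron is easier to remove than one from Mg's filled 3s².
Tabulated first ionization energy (kJ/mol): Na 496, Mg 738, Al 578, Pb 716.
So from lowest to highest: Na < Al < Pb < Mg.

Na < Al < Pb < Mg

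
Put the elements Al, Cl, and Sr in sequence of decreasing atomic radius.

Sr > Al > Cl

Al is in period 3, group 13; Cl is in period 3, group 17; Sr is in period 5, group 2.
Moving right in a period, electrons are added to the same shell under a stronger nuclear pull, so atoms get smaller; moving down, a new shell is opened and atoms get larger.
These span different periods and groups, so the two trends combine.
Al > Cl: both are in period 3; the period trend gives Al the larger value.
Sr > Al: relative to Al, both the across-period and down-group shifts push Sr's atomic radius up.
Approximate values (pm): Al 126, Cl 99, Sr 185.
So from largest to smallest: Sr > Al > Cl.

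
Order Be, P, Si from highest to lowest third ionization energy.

Be, Si, P

The third ionization energy removes an electron from the +2 ion. For each element: Be²⁺ is the bare [He] core; P²⁺ still has 3 valence electrons; Si²⁺ still has 2 valence electrons.
Breaking into a closed-shell core is much more expensive than removing a leftover valence electron — Be has the largest IE_3 here.
Valence configurations: P²⁺ [Ne]3s²3p¹, Si²⁺ [Ne]3s².
P²⁺ loses a lone 3p electron whereas Si²⁺ must break into a filled 3s² pair, so IE_3(Si) > IE_3(P) even though P has the higher nuclear charge.
The numbers (kJ/mol): Be 14849, P 2914, Si 3232.
Putting it together, IE_3: P < Si < Be.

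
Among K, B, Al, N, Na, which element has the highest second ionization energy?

Consider each +1 ion: K⁺ is the bare [Ar] core; B⁺ still has 2 valence electrons; Al⁺ still has 2 valence electrons; N⁺ still has 4 valence electrons; Na⁺ is the bare [Ne] core.
Breaking into a closed-shell core is much more expensive than removing a leftover valence electron — K and Na have the largest IE_2 here.
Valence configurations: B⁺ [He]2s², Al⁺ [Ne]3s², N⁺ [He]2s²2p².
The numbers (kJ/mol): K 3052, B 2427, Al 1817, N 2856, Na 4562.
Overall IE_2 order: Al < B < N < K < Na.

Na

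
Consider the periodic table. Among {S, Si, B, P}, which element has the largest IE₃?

B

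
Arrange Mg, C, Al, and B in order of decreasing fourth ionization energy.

B > Al > Mg > C

After 3 electrons have been removed, what remains? Mg³⁺ is already 1 electron into the core; C³⁺ still has 1 valence electron; Al³⁺ is the bare [Ne] core; B³⁺ is the bare [He] core.
Pulling an electron out of a noble-gas core costs far more than removing a remaining valence electron, so Mg, Al and B sit at the high end of IE_4.
Approximate IE_4 values (kJ/mol): Mg 10543, C 6223, Al 11577, B 25026.
Overall IE_4 order: C < Mg < Al < B.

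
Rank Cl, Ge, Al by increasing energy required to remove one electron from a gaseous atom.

Al is in period 3, group 13; Cl is in period 3, group 17; Ge is in period 4, group 14.
IE₁ increases left→right with effective nuclear charge and decreases top→bottom as the valence shell moves farther out.
Neither a single period nor a single group — weigh both effects.
Ge > Al: period and group pull opposite ways; the across-period shift dominates (762 vs 578 kJ/mol).
Cl > Ge: relative to Ge, both the across-period and down-group shifts push Cl's first ionization energy up.
For reference (kJ/mol): Al 578, Cl 1251, Ge 762.
So from lowest to highest: Al < Ge < Cl.

Al < Ge < Cl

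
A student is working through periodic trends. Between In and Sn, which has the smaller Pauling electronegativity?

In

Atoms toward the upper right of the periodic table pull bonding electrons most strongly.
All lie in period 5, so electronegativity increases left to right.
So In has the smaller Pauling electronegativity (In < Sn).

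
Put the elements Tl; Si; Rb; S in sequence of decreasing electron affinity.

S > Si > Rb > Tl

Si is in period 3, group 14; S is in period 3, group 16; Rb is in period 5, group 1; Tl is in period 6, group 13.
Electron affinity generally becomes more exothermic across a period toward the halogens and less exothermic down a group.
Here both period and group differ, so the two effects have to be weighed against each other.
Rb > Tl: the two effects oppose for this pair; the down-group effect wins (47 vs 19 kJ/mol).
Si > Rb: both effects reinforce here, so Si is clearly the higher of the two.
S > Si: S lies to the right of Si in period 3, so the across-period effect alone puts S higher.
Approximate values (kJ/mol): Si 134, S 200, Rb 47, Tl 19.
So from highest to lowest: S > Si > Rb > Tl.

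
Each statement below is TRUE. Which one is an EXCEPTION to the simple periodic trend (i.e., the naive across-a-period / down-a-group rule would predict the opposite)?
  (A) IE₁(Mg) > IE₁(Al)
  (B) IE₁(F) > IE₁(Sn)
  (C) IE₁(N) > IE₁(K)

The general trend: IE₁ increases across a period and decreases down a group.
(A) Mg (period 3, group 2) vs Al (period 3, group 13): the stated order contradicts the simple trend.
(B) F (period 2, group 17) vs Sn (period 5, group 14): the stated order agrees with the simple trend.
(C) N (period 2, group 15) vs K (period 4, group 1): the stated order agrees with the simple trend.
The exception is (A): Al's single 3p electron is easier to remove than one from Mg's filled 3s².

(A)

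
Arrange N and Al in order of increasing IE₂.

The second ionization energy removes an electron from the +1 ion. For each element: N⁺ still has 4 valence electrons; Al⁺ still has 2 valence electrons.
All are still removing valence electrons, so compare the +1 ions as you would atoms: IE_2 generally rises across a period (higher Z_eff) and falls down a group (larger shell), subject to the usual subshell exceptions.
Valence configurations: N⁺ [He]2s²2p², Al⁺ [Ne]3s².
Tabulated IE_2 (kJ/mol): N 2856, Al 1817.
Overall IE_2 order: Al < N.

Al < N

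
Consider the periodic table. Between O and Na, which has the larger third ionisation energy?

Na

After 2 electrons have been removed, what remains? O²⁺ still has 4 valence electrons; Na²⁺ is already 1 electron into the core.
Core electrons are held far more tightly than valence electrons, so Na tops the IE_3 order.
Approximate IE_3 values (kJ/mol): O 5300, Na 6910.
So the third ionization energies run O < Na.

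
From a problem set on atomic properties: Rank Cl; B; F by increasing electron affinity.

B is in period 2, group 13; F is in period 2, group 17; Cl is in period 3, group 17.
EA tends to increase across a period and decrease down a group, though the pattern is less regular than for IE or radius.
These span different periods and groups, so the two trends combine.
F > B: both are in period 2; the period trend gives F the larger value.
Cl > F: this pair runs against the simple trend — see the exception note.
Note the exception: Cl has a higher electron affinity than F, contrary to the simple trend — F's small 2p subshell makes the incoming electron feel strong e⁻–e⁻ repulsion, so Cl actually releases more energy on gaining an electron.
Approximate values (kJ/mol): B 27, F 328, Cl 349.
So from lowest to highest: B < F < Cl.

B, F, Cl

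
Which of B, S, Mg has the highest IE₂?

Consider each +1 ion: B⁺ still has 2 valence electrons; S⁺ still has 5 valence electrons; Mg⁺ still has 1 valence electron.
All are still removing valence electrons, so compare the +1 ions as you would atoms: IE_2 generally rises across a period (higher Z_eff) and falls down a group (larger shell), subject to the usual subshell exceptions.
Valence configurations: B⁺ [He]2s², S⁺ [Ne]3s²3p³, Mg⁺ [Ne]3s¹.
Tabulated IE_2 (kJ/mol): B 2427, S 2252, Mg 1451.
So the second ionization energies run Mg < S < B.

B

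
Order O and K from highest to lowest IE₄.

The fourth ionization energy removes an electron from the +3 ion. For each element: O³⁺ still has 3 valence electrons; K³⁺ is already 2 electrons into the core.
Usually core removal costs more than valence removal, but here the competition is close: a tightly held n=2 valence electron can cost more to remove than an n=3 core electron, so the actual values have to decide it.
Tabulated IE_4 (kJ/mol): O 7469, K 5877.
Hence IE_4: K < O.

O > K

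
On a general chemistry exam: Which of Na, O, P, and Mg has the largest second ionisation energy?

Na

Consider each +1 ion: Na⁺ is the bare [Ne] core; O⁺ still has 5 valence electrons; P⁺ still has 4 valence electrons; Mg⁺ still has 1 valence electron.
Breaking into a closed-shell core is much more expensive than removing a leftover valence electron — Na has the largest IE_2 here.
Valence configurations: O⁺ [He]2s²2p³, P⁺ [Ne]3s²3p², Mg⁺ [Ne]3s¹.
Approximate IE_2 values (kJ/mol): Na 4562, O 3388, P 1907, Mg 1451.
Overall IE_2 order: Mg < P < O < Na.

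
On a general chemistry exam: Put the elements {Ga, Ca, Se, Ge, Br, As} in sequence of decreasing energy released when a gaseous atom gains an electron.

Ca is in period 4, group 2; Ga is in period 4, group 13; Ge is in period 4, group 14; As is in period 4, group 15; Se is in period 4, group 16; Br is in period 4, group 17.
Atoms with high Z_eff and room in the valence shell (especially the halogens) have the most exothermic electron affinities.
All lie in period 4; the across-period trend (electron affinity increases left to right) applies, with the exception below.
Note the exception: Ge has a higher electron affinity than As, contrary to the simple trend — adding an electron to As's half-filled 4p³ is unfavourable, so Ge (4p²) has the more exothermic EA.
Tabulated electron affinity (kJ/mol): Ca 2, Ga 29, Ge 119, As 78, Se 195, Br 325.
So from highest to lowest: Br > Se > Ge > As > Ga > Ca.

Br, Se, Ge, As, Ga, Ca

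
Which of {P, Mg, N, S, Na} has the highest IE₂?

The second ionization energy removes an electron from the +1 ion. For each element: P⁺ still has 4 valence electrons; Mg⁺ still has 1 valence electron; N⁺ still has 4 valence electrons; S⁺ still has 5 valence electrons; Na⁺ is the bare [Ne] core.
Core electrons are held far more tightly than valence electrons, so Na tops the IE_2 order.
Valence configurations: P⁺ [Ne]3s²3p², Mg⁺ [Ne]3s¹, N⁺ [He]2s²2p², S⁺ [Ne]3s²3p³.
Tabulated IE_2 (kJ/mol): P 1907, Mg 1451, N 2856, S 2252, Na 4562.
Hence IE_2: Mg < P < S < N < Na.

Na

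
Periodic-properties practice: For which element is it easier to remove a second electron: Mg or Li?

Mg

Consider each +1 ion: Mg⁺ still has 1 valence electron; Li⁺ is the bare [He] core.
Pulling an electron out of a noble-gas core costs far more than removing a remaining valence electron, so Li sits at the high end of IE_2.
Tabulated IE_2 (kJ/mol): Mg 1451, Li 7298.
Overall IE_2 order: Mg < Li.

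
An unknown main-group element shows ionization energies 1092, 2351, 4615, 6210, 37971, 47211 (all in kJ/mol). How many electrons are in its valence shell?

4

Look for the largest jump between consecutive ionization energies: IE5/IE4 ≈ 6.1, far larger than any earlier ratio.
That jump marks the point where a core electron is being removed. So the atom has 4 valence electrons.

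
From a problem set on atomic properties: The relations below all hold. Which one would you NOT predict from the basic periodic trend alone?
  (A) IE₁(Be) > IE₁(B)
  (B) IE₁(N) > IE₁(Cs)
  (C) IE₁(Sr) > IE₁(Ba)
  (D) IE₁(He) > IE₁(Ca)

(A)

The general trend: first ionisation energy increases across a period and decreases down a group.
(A) Be (period 2, group 2) vs B (period 2, group 13): the stated order contradicts the simple trend.
(B) N (period 2, group 15) vs Cs (period 6, group 1): the stated order agrees with the simple trend.
(C) Sr (period 5, group 2) vs Ba (period 6, group 2): the stated order agrees with the simple trend.
(D) He (period 1, group 18) vs Ca (period 4, group 2): the stated order agrees with the simple trend.
The exception is (A): removing B's lone 2p electron is easier than breaking Be's filled 2s².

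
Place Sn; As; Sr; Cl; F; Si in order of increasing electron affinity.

F is in period 2, group 17; Si is in period 3, group 14; Cl is in period 3, group 17; As is in period 4, group 15; Sr is in period 5, group 2; Sn is in period 5, group 14.
Adding an electron releases more energy for atoms nearer the top right (short of the noble gases).
These span different periods and groups, so the two trends combine.
As > Sr: relative to Sr, both the across-period and down-group shifts push As's electron affinity up.
Sn > As: this pair runs against the simple trend — see the exception note.
Si > Sn: Si sits above Sn in group 14, so the down-group effect alone puts Si higher.
F > Si: both effects reinforce here, so F is clearly the higher of the two.
Cl > F: this pair runs against the simple trend — see the exception note.
Note the exception: Sn has a higher electron affinity than As, contrary to the simple trend — adding an electron to As's half-filled np³ subshell costs electron-pairing energy.
Note the exception: Cl has a higher electron affinity than F, contrary to the simple trend — F's small 2p subshell makes the incoming electron feel strong e⁻–e⁻ repulsion, so Cl actually releases more energy on gaining an electron.
For reference (kJ/mol): F 328, Si 134, Cl 349, As 78, Sr 5, Sn 107.
So from lowest to highest: Sr < As < Sn < Si < F < Cl.

Sr < As < Sn < Si < F < Cl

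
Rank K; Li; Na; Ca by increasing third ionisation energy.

Consider each +2 ion: K²⁺ is already 1 electron into the core; Li²⁺ is already 1 electron into the core; Na²⁺ is already 1 electron into the core; Ca²⁺ is the bare [Ar] core.
All of these are removing an electron from a noble-gas core or deeper; the smaller core (lower principal quantum number) is held far more tightly, and within a period the higher nuclear charge binds the same core more tightly.
Approximate IE_3 values (kJ/mol): K 4420, Li 11815, Na 6910, Ca 4912.
Hence IE_3: K < Ca < Na < Li.

K < Ca < Na < Li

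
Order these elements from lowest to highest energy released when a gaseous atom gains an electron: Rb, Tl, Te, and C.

Tl < Rb < C < Te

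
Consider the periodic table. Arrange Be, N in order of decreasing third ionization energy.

Be, N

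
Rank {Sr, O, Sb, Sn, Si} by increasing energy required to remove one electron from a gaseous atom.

First ionization energy rises across a period (greater Z_eff holds electrons more tightly) and falls down a group (valence electrons are farther from the nucleus).
Here both period and group differ, so the two effects have to be weighed against each other.
Sn > Sr: both are in period 5; the period trend gives Sn the larger value.
Si > Sn: they share group 14; the group trend gives Si the larger value.
Sb > Si: the two effects oppose for this pair; the across-period effect wins (831 vs 786 kJ/mol).
O > Sb: both effects reinforce here, so O is clearly the higher of the two.
Tabulated first ionization energy (kJ/mol): O 1314, Si 786, Sr 550, Sn 709, Sb 831.
So from lowest to highest: Sr < Sn < Si < Sb < O.

Sr < Sn < Si < Sb < O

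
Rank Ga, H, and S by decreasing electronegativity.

S > H > Ga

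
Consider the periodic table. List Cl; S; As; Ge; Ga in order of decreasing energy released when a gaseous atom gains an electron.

S is in period 3, group 16; Cl is in period 3, group 17; Ga is in period 4, group 13; Ge is in period 4, group 14; As is in period 4, group 15.
Adding an electron releases more energy for atoms nearer the top right (short of the noble gases).
Here both period and group differ, so the two effects have to be weighed against each other.
As > Ga: both are in period 4; the period trend gives As the larger value.
Ge > As: this pair runs against the simple trend — see the exception note.
S > Ge: both effects reinforce here, so S is clearly the higher of the two.
Cl > S: both are in period 3; the period trend gives Cl the larger value.
Note the exception: Ge has a higher electron affinity than As, contrary to the simple trend — adding an electron to As's half-filled 4p³ is unfavourable, so Ge (4p²) has the more exothermic EA.
For reference (kJ/mol): S 200, Cl 349, Ga 29, Ge 119, As 78.
So from highest to lowest: Cl > S > Ge > As > Ga.

Cl > S > Ge > As > Ga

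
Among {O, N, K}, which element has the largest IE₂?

IE_2 is the cost of taking one more electron from the +1 cation: O⁺ still has 5 valence electrons; N⁺ still has 4 valence electrons; K⁺ is the bare [Ar] core.
Usually core removal costs more than valence removal, but here the competition is close: a tightly held n=2 valence electron can cost more to remove than an n=3 core electron, so the actual values have to decide it.
Valence configurations: O⁺ [He]2s²2p³, N⁺ [He]2s²2p².
Approximate IE_2 values (kJ/mol): O 3388, N 2856, K 3052.
Overall IE_2 order: N < K < O.

O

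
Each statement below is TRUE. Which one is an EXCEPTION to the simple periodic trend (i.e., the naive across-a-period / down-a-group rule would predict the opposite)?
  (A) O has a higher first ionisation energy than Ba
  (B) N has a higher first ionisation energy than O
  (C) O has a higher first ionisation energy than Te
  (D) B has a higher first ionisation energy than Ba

The general trend: first ionisation energy increases across a period and decreases down a group.
(A) O (period 2, group 16) vs Ba (period 6, group 2): the stated order agrees with the simple trend.
(B) N (period 2, group 15) vs O (period 2, group 16): the stated order contradicts the simple trend.
(C) O (period 2, group 16) vs Te (period 5, group 16): the stated order agrees with the simple trend.
(D) B (period 2, group 13) vs Ba (period 6, group 2): the stated order agrees with the simple trend.
The exception is (B): pairing an electron in O's 2p⁴ costs repulsion energy, so O ionizes more easily than half-filled N (2p³).

(B)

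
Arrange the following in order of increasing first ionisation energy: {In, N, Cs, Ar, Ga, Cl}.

N is in period 2, group 15; Cl is in period 3, group 17; Ar is in period 3, group 18; Ga is in period 4, group 13; In is in period 5, group 13; Cs is in period 6, group 1.
Removing the outermost electron gets harder across a period and easier down a group.
These span different periods and groups, so the two trends combine.
In > Cs: both effects reinforce here, so In is clearly the higher of the two.
Ga > In: Ga sits above In in group 13, so the down-group effect alone puts Ga higher.
Cl > Ga: relative to Ga, both the across-period and down-group shifts push Cl's first ionization energy up.
N > Cl: the two effects oppose for this pair; the down-group effect wins (1402 vs 1251 kJ/mol).
Ar > N: the two effects oppose for this pair; the across-period effect wins (1521 vs 1402 kJ/mol).
For reference (kJ/mol): N 1402, Cl 1251, Ar 1521, Ga 579, In 558, Cs 376.
So from lowest to highest: Cs < In < Ga < Cl < N < Ar.

Cs < In < Ga < Cl < N < Ar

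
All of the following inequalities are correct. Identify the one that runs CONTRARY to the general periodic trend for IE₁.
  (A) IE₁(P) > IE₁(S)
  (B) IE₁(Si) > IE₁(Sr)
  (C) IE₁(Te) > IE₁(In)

(A)

The general trend: IE₁ increases across a period and decreases down a group.
(A) P (period 3, group 15) vs S (period 3, group 16): the stated order contradicts the simple trend.
(B) Si (period 3, group 14) vs Sr (period 5, group 2): the stated order agrees with the simple trend.
(C) Te (period 5, group 16) vs In (period 5, group 13): the stated order agrees with the simple trend.
The exception is (A): S (3p⁴) ionizes more easily than half-filled P (3p³) because the paired 3p electron in S is pushed out by e⁻–e⁻ repulsion.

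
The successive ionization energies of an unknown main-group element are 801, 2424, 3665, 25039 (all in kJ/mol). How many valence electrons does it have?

3

Look for the largest jump between consecutive ionization energies: IE4/IE3 ≈ 6.8, far larger than any earlier ratio.
That jump marks the point where a core electron is being removed. So the atom has 3 valence electrons.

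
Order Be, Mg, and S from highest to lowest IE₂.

S > Be > Mg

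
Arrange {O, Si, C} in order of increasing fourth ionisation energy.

Si < C < O

After 3 electrons have been removed, what remains? O³⁺ still has 3 valence electrons; Si³⁺ still has 1 valence electron; C³⁺ still has 1 valence electron.
All are still removing valence electrons, so compare the +3 ions as you would atoms: IE_4 generally rises across a period (higher Z_eff) and falls down a group (larger shell), subject to the usual subshell exceptions.
Valence configurations: O³⁺ [He]2s²2p¹, Si³⁺ [Ne]3s¹, C³⁺ [He]2s¹.
The numbers (kJ/mol): O 7469, Si 4356, C 6223.
Overall IE_4 order: Si < C < O.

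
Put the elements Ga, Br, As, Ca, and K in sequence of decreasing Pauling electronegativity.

Br > As > Ga > Ca > K

K is in period 4, group 1; Ca is in period 4, group 2; Ga is in period 4, group 13; As is in period 4, group 15; Br is in period 4, group 17.
EN rises left→right (higher Z_eff, smaller atoms) and falls top→bottom (larger, more shielded atoms).
All lie in period 4, so electronegativity increases left to right.
So from highest to lowest: Br > As > Ga > Ca > K.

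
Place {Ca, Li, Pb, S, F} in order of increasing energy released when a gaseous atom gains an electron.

Ca < Pb < Li < S < F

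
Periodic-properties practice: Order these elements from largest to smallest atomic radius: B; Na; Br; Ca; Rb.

Rb > Ca > Na > Br > B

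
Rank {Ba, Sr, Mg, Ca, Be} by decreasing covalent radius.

Atomic radius shrinks across a period as nuclear charge pulls the same shell inward, and grows down a group as new shells are added.
All are in group 2, so atomic radius increases down the group.
So from largest to smallest: Ba > Sr > Ca > Mg > Be.

Ba, Sr, Ca, Mg, Be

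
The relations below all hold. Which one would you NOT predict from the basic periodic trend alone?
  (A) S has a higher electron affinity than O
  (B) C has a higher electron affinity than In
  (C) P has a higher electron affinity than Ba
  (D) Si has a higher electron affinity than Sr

(A)

The general trend: electron affinity increases across a period and decreases down a group.
(A) S (period 3, group 16) vs O (period 2, group 16): the stated order contradicts the simple trend.
(B) C (period 2, group 14) vs In (period 5, group 13): the stated order agrees with the simple trend.
(C) P (period 3, group 15) vs Ba (period 6, group 2): the stated order agrees with the simple trend.
(D) Si (period 3, group 14) vs Sr (period 5, group 2): the stated order agrees with the simple trend.
The exception is (A): the compact 2p subshell of O repels the added electron more than S's larger 3p does.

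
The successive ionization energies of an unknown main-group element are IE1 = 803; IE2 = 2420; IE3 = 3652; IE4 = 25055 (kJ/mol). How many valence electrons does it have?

Look for the largest jump between consecutive ionization energies: IE4/IE3 ≈ 6.9, far larger than any earlier ratio.
That jump marks the point where a core electron is being removed. So the atom has 3 valence electrons.

3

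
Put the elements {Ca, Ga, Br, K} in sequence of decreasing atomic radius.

K is in period 4, group 1; Ca is in period 4, group 2; Ga is in period 4, group 13; Br is in period 4, group 17.
Across a period the added protons contract the valence shell; down a group each new principal shell makes the atom larger.
All lie in period 4, so atomic radius increases right to left.
So from largest to smallest: K > Ca > Ga > Br.

K > Ca > Ga > Br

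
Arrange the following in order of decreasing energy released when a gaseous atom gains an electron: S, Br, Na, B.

Br > S > Na > B

B is in period 2, group 13; Na is in period 3, group 1; S is in period 3, group 16; Br is in period 4, group 17.
Adding an electron releases more energy for atoms nearer the top right (short of the noble gases).
Neither a single period nor a single group — weigh both effects.
Na > B: this pair runs against the simple trend — see the exception note.
S > Na: S lies to the right of Na in period 3, so the across-period effect alone puts S higher.
Br > S: the two effects oppose for this pair; the across-period effect wins (325 vs 200 kJ/mol).
Note the exception: Na has a higher electron affinity than B, contrary to the simple trend — B's ns²np¹ configuration gives only a small electron affinity — the sparsely filled np subshell binds an added electron weakly.
Approximate values (kJ/mol): B 27, Na 53, S 200, Br 325.
So from highest to lowest: Br > S > Na > B.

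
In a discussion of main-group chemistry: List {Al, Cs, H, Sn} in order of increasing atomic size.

H, Al, Sn, Cs

H is in period 1, group 1; Al is in period 3, group 13; Sn is in period 5, group 14; Cs is in period 6, group 1.
Radius decreases left→right (rising Z_eff, same n) and increases top→bottom (higher n).
These span different periods and groups, so the two trends combine.
Al > H: the two effects oppose for this pair; the down-group effect wins (126 vs 32 pm).
Sn > Al: the two effects oppose for this pair; the down-group effect wins (140 vs 126 pm).
Cs > Sn: relative to Sn, both the across-period and down-group shifts push Cs's atomic radius up.
For reference (pm): H 32, Al 126, Sn 140, Cs 232.
So from smallest to largest: H < Al < Sn < Cs.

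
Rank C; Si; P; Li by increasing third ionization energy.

P < Si < C < Li

After 2 electrons have been removed, what remains? C²⁺ still has 2 valence electrons; Si²⁺ still has 2 valence electrons; P²⁺ still has 3 valence electrons; Li²⁺ is already 1 electron into the core.
Breaking into a closed-shell core is much more expensive than removing a leftover valence electron — Li has the largest IE_3 here.
Valence configurations: C²⁺ [He]2s², Si²⁺ [Ne]3s², P²⁺ [Ne]3s²3p¹.
P²⁺ loses a lone 3p electron whereas Si²⁺ must break into a filled 3s² pair, so IE_3(Si) > IE_3(P) even though P has the higher nuclear charge.
Tabulated IE_3 (kJ/mol): C 4620, Si 3232, P 2914, Li 11815.
So the third ionization energies run P < Si < C < Li.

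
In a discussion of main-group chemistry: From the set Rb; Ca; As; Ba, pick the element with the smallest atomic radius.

As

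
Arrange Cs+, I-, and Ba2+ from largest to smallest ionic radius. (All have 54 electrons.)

All of these have 54 electrons, so size is governed by nuclear charge alone: the more protons, the stronger the pull on the same electron cloud, and the smaller the ion.
Nuclear charges: Ba2+ (Z=56), Cs+ (Z=55), I- (Z=53).
Largest to smallest: I- > Cs+ > Ba2+.

I-, Cs+, Ba2+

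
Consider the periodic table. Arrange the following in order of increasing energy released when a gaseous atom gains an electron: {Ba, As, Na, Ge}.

Na is in period 3, group 1; Ge is in period 4, group 14; As is in period 4, group 15; Ba is in period 6, group 2.
EA tends to increase across a period and decrease down a group, though the pattern is less regular than for IE or radius.
Here both period and group differ, so the two effects have to be weighed against each other.
Na > Ba: the two effects oppose for this pair; the down-group effect wins (53 vs 14 kJ/mol).
As > Na: period and group pull opposite ways; the across-period shift dominates (78 vs 53 kJ/mol).
Ge > As: this pair runs against the simple trend — see the exception note.
Note the exception: Ge has a higher electron affinity than As, contrary to the simple trend — adding an electron to As's half-filled 4p³ is unfavourable, so Ge (4p²) has the more exothermic EA.
Tabulated electron affinity (kJ/mol): Na 53, Ge 119, As 78, Ba 14.
So from lowest to highest: Ba < Na < As < Ge.

Ba < Na < As < Ge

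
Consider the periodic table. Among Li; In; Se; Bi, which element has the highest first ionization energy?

Se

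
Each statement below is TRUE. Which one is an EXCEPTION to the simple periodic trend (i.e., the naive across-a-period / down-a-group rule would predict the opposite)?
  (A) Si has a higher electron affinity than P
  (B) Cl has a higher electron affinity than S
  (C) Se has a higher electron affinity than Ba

The general trend: electron affinity increases across a period and decreases down a group.
(A) Si (period 3, group 14) vs P (period 3, group 15): the stated order contradicts the simple trend.
(B) Cl (period 3, group 17) vs S (period 3, group 16): the stated order agrees with the simple trend.
(C) Se (period 4, group 16) vs Ba (period 6, group 2): the stated order agrees with the simple trend.
The exception is (A): adding an electron to P's half-filled 3p³ is unfavourable, so Si (3p²) has the more exothermic EA.

(A)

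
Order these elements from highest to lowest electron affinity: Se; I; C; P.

I > Se > C > P

C is in period 2, group 14; P is in period 3, group 15; Se is in period 4, group 16; I is in period 5, group 17.
Electron affinity generally becomes more exothermic across a period toward the halogens and less exothermic down a group.
These sit on a diagonal, where the across-period and down-group effects partly cancel.
C > P: period and group pull opposite ways; the down-group shift dominates (122 vs 72 kJ/mol).
Se > C: period and group pull opposite ways; the across-period shift dominates (195 vs 122 kJ/mol).
I > Se: period and group pull opposite ways; the across-period shift dominates (295 vs 195 kJ/mol).
Approximate values (kJ/mol): C 122, P 72, Se 195, I 295.
So from highest to lowest: I > Se > C > P.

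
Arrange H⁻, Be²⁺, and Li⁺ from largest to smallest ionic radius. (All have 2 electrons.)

All of these have 2 electrons, so size is governed by nuclear charge alone: the more protons, the stronger the pull on the same electron cloud, and the smaller the ion.
Nuclear charges: Be²⁺ (Z=4), Li⁺ (Z=3), H⁻ (Z=1).
Largest to smallest: H⁻ > Li⁺ > Be²⁺.

H⁻ > Li⁺ > Be²⁺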